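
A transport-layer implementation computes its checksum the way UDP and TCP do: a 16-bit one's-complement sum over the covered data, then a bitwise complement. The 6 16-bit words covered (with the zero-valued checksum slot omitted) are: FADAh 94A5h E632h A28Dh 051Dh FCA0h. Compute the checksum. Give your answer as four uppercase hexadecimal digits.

E600

One's-complement addition (fold any carry out of bit 15 back into bit 0):
  0xFADA + 0x94A5 = 0x18F7F → wrap carry → 0x8F80
  0x8F80 + 0xE632 = 0x175B2 → wrap carry → 0x75B3
  0x75B3 + 0xA28D = 0x11840 → wrap carry → 0x1841
  0x1841 + 0x051D = 0x01D5E
  0x1D5E + 0xFCA0 = 0x119FE → wrap carry → 0x19FF
One's-complement sum = 0x19FF.
Checksum = ~0x19FF & 0xFFFF = 0xE600.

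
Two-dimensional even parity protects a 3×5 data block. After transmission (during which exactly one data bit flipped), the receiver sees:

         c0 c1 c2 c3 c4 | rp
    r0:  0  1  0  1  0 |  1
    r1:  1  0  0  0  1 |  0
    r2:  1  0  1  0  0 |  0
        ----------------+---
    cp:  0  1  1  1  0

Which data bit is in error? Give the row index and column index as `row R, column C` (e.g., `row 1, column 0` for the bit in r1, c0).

row 0, column 4

Recompute each row's even parity and compare to rp:
  r0: data parity 0, sent rp 1 → mismatch
  r1: data parity 0, sent rp 0 → ok
  r2: data parity 0, sent rp 0 → ok
Recompute each column's even parity and compare to cp:
  c0: data parity 0, sent cp 0 → ok
  c1: data parity 1, sent cp 1 → ok
  c2: data parity 1, sent cp 1 → ok
  c3: data parity 1, sent cp 1 → ok
  c4: data parity 1, sent cp 0 → mismatch
Exactly one row (r0) and one column (c4) fail → the flipped bit is at their intersection.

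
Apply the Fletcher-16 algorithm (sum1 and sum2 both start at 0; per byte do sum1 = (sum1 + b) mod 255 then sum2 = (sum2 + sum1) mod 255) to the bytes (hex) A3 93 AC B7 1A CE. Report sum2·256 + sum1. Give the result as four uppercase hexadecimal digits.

9484

Running sums (mod 255):
  after byte 0 (A3): sum1=163, sum2=163
  after byte 1 (93): sum1=55, sum2=218
  after byte 2 (AC): sum1=227, sum2=190
  after byte 3 (B7): sum1=155, sum2=90
  after byte 4 (1A): sum1=181, sum2=16
  after byte 5 (CE): sum1=132, sum2=148
Checksum = sum2·256 + sum1 = 148·256 + 132 = 38020 = 0x9484.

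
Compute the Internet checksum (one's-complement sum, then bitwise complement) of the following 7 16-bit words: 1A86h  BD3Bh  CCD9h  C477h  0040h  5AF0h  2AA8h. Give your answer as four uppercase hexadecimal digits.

1114

One's-complement addition (fold any carry out of bit 15 back into bit 0):
  0x1A86 + 0xBD3B = 0x0D7C1
  0xD7C1 + 0xCCD9 = 0x1A49A → wrap carry → 0xA49B
  0xA49B + 0xC477 = 0x16912 → wrap carry → 0x6913
  0x6913 + 0x0040 = 0x06953
  0x6953 + 0x5AF0 = 0x0C443
  0xC443 + 0x2AA8 = 0x0EEEB
One's-complement sum = 0xEEEB.
Checksum = ~0xEEEB & 0xFFFF = 0x1114.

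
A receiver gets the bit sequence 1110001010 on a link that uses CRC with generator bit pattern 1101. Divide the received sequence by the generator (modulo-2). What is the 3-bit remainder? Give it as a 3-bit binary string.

000

Modulo-2 division of 1110001010 by 1101:
  pos 0: 1110 XOR 1101 = 0011
  pos 2: 1100 XOR 1101 = 0001
  pos 5: 1101 XOR 1101 = 0000
Remainder = 000 (zero — the frame passes the CRC check).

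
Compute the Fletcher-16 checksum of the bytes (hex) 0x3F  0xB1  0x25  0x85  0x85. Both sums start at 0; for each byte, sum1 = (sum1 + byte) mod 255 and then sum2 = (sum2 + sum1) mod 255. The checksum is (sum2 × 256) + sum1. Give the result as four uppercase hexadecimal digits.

Running sums (mod 255):
  after byte 0 (0x3F): sum1=63, sum2=63
  after byte 1 (0xB1): sum1=240, sum2=48
  after byte 2 (0x25): sum1=22, sum2=70
  after byte 3 (0x85): sum1=155, sum2=225
  after byte 4 (0x85): sum1=33, sum2=3
Checksum = sum2·256 + sum1 = 3·256 + 33 = 801 = 0x0321.

0321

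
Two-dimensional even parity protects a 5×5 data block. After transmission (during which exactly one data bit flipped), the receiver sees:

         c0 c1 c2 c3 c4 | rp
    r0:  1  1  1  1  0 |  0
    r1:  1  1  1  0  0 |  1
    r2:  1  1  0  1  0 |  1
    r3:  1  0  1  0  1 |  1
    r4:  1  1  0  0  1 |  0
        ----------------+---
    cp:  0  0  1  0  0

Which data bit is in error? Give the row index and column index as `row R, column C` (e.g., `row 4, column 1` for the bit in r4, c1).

row 4, column 0

Recompute each row's even parity and compare to rp:
  r0: data parity 0, sent rp 0 → ok
  r1: data parity 1, sent rp 1 → ok
  r2: data parity 1, sent rp 1 → ok
  r3: data parity 1, sent rp 1 → ok
  r4: data parity 1, sent rp 0 → mismatch
Recompute each column's even parity and compare to cp:
  c0: data parity 1, sent cp 0 → mismatch
  c1: data parity 0, sent cp 0 → ok
  c2: data parity 1, sent cp 1 → ok
  c3: data parity 0, sent cp 0 → ok
  c4: data parity 0, sent cp 0 → ok
Exactly one row (r4) and one column (c0) fail → the flipped bit is at their intersection.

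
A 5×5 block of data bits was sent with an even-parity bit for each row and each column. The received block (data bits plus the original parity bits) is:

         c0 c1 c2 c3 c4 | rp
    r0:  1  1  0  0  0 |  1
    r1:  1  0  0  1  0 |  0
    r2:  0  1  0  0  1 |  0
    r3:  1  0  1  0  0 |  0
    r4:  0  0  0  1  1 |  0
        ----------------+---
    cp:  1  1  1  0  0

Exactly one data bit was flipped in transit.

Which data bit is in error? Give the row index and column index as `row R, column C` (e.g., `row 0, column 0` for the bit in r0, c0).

Recompute each row's even parity and compare to rp:
  r0: data parity 0, sent rp 1 → mismatch
  r1: data parity 0, sent rp 0 → ok
  r2: data parity 0, sent rp 0 → ok
  r3: data parity 0, sent rp 0 → ok
  r4: data parity 0, sent rp 0 → ok
Recompute each column's even parity and compare to cp:
  c0: data parity 1, sent cp 1 → ok
  c1: data parity 0, sent cp 1 → mismatch
  c2: data parity 1, sent cp 1 → ok
  c3: data parity 0, sent cp 0 → ok
  c4: data parity 0, sent cp 0 → ok
Exactly one row (r0) and one column (c1) fail → the flipped bit is at their intersection.

row 0, column 1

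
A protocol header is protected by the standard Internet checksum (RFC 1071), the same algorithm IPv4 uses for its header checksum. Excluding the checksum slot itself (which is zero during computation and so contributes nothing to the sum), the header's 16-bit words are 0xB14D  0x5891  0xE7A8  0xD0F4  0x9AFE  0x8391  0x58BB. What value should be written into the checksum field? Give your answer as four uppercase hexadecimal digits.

One's-complement addition (fold any carry out of bit 15 back into bit 0):
  0xB14D + 0x5891 = 0x109DE → wrap carry → 0x09DF
  0x09DF + 0xE7A8 = 0x0F187
  0xF187 + 0xD0F4 = 0x1C27B → wrap carry → 0xC27C
  0xC27C + 0x9AFE = 0x15D7A → wrap carry → 0x5D7B
  0x5D7B + 0x8391 = 0x0E10C
  0xE10C + 0x58BB = 0x139C7 → wrap carry → 0x39C8
One's-complement sum = 0x39C8.
Checksum = ~0x39C8 & 0xFFFF = 0xC637.

C637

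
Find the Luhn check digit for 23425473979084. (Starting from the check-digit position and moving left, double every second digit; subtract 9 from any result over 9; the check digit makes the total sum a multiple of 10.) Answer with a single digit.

9

Partial digits right→left: 4 8 0 9 7 9 3 7 4 5 2 4 3 2
Double every second digit counting from the check-digit position (so the 1st, 3rd, 5th, ... of the partial from the right).
  doubled (with −9 where >9): 8 0 5 6 8 4 6 → sum 37
  kept as-is: 8 9 9 7 5 4 2 → sum 44
Total = 37 + 44 = 81.
Check digit = (10 − (81 mod 10)) mod 10 = 9.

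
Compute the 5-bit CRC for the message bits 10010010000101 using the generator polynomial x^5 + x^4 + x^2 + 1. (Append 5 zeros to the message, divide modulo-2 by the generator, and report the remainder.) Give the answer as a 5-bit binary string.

01011

Append 5 zeros: 1001001000010100000. Divide by 110101 (XOR where the leading bit is 1):
  pos 0: 100100 XOR 110101 = 010001
  pos 1: 100011 XOR 110101 = 010110
  pos 2: 101100 XOR 110101 = 011001
  pos 3: 110010 XOR 110101 = 000111
  pos 6: 111001 XOR 110101 = 001100
  pos 8: 110001 XOR 110101 = 000100
  pos 11: 100000 XOR 110101 = 010101
  pos 12: 101010 XOR 110101 = 011111
  pos 13: 111110 XOR 110101 = 001011
Remainder (last 5 bits) = 01011. This is the CRC / FCS.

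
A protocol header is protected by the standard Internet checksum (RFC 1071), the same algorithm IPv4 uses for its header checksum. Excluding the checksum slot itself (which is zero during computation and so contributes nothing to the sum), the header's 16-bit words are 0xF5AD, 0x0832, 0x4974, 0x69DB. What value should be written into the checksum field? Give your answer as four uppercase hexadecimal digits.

4ED0

One's-complement addition (fold any carry out of bit 15 back into bit 0):
  0xF5AD + 0x0832 = 0x0FDDF
  0xFDDF + 0x4974 = 0x14753 → wrap carry → 0x4754
  0x4754 + 0x69DB = 0x0B12F
One's-complement sum = 0xB12F.
Checksum = ~0xB12F & 0xFFFF = 0x4ED0.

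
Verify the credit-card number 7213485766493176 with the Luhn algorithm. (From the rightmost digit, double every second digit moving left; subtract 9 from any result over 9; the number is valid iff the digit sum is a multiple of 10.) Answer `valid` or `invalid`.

valid

From the right, keep odd positions and double even positions (subtract 9 from any doubled value over 9):
  doubled (positions 2,4,...): 5 6 8 3 1 8 2 5 → sum 38
  kept (positions 1,3,...): 6 1 9 6 7 8 3 2 → sum 42
Total = 80.
80 mod 10 = 0, so the number is valid.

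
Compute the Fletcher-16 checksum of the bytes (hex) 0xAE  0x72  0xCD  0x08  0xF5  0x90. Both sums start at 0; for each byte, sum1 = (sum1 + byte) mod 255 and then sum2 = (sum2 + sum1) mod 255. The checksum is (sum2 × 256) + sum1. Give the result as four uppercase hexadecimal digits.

207D

Running sums (mod 255):
  after byte 0 (0xAE): sum1=174, sum2=174
  after byte 1 (0x72): sum1=33, sum2=207
  after byte 2 (0xCD): sum1=238, sum2=190
  after byte 3 (0x08): sum1=246, sum2=181
  after byte 4 (0xF5): sum1=236, sum2=162
  after byte 5 (0x90): sum1=125, sum2=32
Checksum = sum2·256 + sum1 = 32·256 + 125 = 8317 = 0x207D.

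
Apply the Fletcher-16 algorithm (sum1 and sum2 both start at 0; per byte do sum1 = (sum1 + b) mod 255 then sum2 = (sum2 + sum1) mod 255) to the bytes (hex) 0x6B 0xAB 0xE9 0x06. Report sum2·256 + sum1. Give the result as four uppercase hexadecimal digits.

Running sums (mod 255):
  after byte 0 (0x6B): sum1=107, sum2=107
  after byte 1 (0xAB): sum1=23, sum2=130
  after byte 2 (0xE9): sum1=1, sum2=131
  after byte 3 (0x06): sum1=7, sum2=138
Checksum = sum2·256 + sum1 = 138·256 + 7 = 35335 = 0x8A07.

8A07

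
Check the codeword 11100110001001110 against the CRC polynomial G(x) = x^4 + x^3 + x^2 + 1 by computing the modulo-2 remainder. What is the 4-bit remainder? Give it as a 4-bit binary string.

0010

Modulo-2 division of 11100110001001110 by 11101:
  pos 0: 11100 XOR 11101 = 00001
  pos 4: 11100 XOR 11101 = 00001
  pos 8: 10100 XOR 11101 = 01001
  pos 9: 10011 XOR 11101 = 01110
  pos 10: 11101 XOR 11101 = 00000
Remainder = 0010 (nonzero — an error is detected).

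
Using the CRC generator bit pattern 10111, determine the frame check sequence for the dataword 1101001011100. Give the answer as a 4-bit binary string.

Append 4 zeros: 11010010111000000. Divide by 10111 (XOR where the leading bit is 1):
  pos 0: 11010 XOR 10111 = 01101
  pos 1: 11010 XOR 10111 = 01101
  pos 2: 11011 XOR 10111 = 01100
  pos 3: 11000 XOR 10111 = 01111
  pos 4: 11111 XOR 10111 = 01000
  pos 5: 10001 XOR 10111 = 00110
  pos 7: 11010 XOR 10111 = 01101
  pos 8: 11010 XOR 10111 = 01101
  pos 9: 11010 XOR 10111 = 01101
  pos 10: 11010 XOR 10111 = 01101
  pos 11: 11010 XOR 10111 = 01101
  pos 12: 11010 XOR 10111 = 01101
Remainder (last 4 bits) = 1101. This is the CRC / FCS.

1101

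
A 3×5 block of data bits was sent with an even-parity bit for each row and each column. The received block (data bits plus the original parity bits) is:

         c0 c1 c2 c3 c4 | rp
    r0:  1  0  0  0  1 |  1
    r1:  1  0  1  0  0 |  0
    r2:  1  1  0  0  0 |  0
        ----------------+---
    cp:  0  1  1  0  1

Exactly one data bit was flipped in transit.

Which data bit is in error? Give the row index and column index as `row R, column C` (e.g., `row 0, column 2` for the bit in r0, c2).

Recompute each row's even parity and compare to rp:
  r0: data parity 0, sent rp 1 → mismatch
  r1: data parity 0, sent rp 0 → ok
  r2: data parity 0, sent rp 0 → ok
Recompute each column's even parity and compare to cp:
  c0: data parity 1, sent cp 0 → mismatch
  c1: data parity 1, sent cp 1 → ok
  c2: data parity 1, sent cp 1 → ok
  c3: data parity 0, sent cp 0 → ok
  c4: data parity 1, sent cp 1 → ok
Exactly one row (r0) and one column (c0) fail → the flipped bit is at their intersection.

row 0, column 0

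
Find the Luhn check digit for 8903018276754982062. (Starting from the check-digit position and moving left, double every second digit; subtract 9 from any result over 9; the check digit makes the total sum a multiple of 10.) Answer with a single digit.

4

Partial digits right→left: 2 6 0 2 8 9 4 5 7 6 7 2 8 1 0 3 0 9 8
Double every second digit counting from the check-digit position (so the 1st, 3rd, 5th, ... of the partial from the right).
  doubled (with −9 where >9): 4 0 7 8 5 5 7 0 0 7 → sum 43
  kept as-is: 6 2 9 5 6 2 1 3 9 → sum 43
Total = 43 + 43 = 86.
Check digit = (10 − (86 mod 10)) mod 10 = 4.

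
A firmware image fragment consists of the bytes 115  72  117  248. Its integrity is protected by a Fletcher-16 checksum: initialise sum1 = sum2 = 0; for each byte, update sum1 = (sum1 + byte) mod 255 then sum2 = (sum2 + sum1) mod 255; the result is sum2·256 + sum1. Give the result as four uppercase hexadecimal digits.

Running sums (mod 255):
  after byte 0 (115): sum1=115, sum2=115
  after byte 1 (72): sum1=187, sum2=47
  after byte 2 (117): sum1=49, sum2=96
  after byte 3 (248): sum1=42, sum2=138
Checksum = sum2·256 + sum1 = 138·256 + 42 = 35370 = 0x8A2A.

8A2A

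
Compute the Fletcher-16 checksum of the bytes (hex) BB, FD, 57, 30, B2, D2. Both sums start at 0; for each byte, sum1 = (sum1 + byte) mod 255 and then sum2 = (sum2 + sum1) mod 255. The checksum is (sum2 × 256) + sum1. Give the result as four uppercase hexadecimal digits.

Running sums (mod 255):
  after byte 0 (BB): sum1=187, sum2=187
  after byte 1 (FD): sum1=185, sum2=117
  after byte 2 (57): sum1=17, sum2=134
  after byte 3 (30): sum1=65, sum2=199
  after byte 4 (B2): sum1=243, sum2=187
  after byte 5 (D2): sum1=198, sum2=130
Checksum = sum2·256 + sum1 = 130·256 + 198 = 33478 = 0x82C6.

82C6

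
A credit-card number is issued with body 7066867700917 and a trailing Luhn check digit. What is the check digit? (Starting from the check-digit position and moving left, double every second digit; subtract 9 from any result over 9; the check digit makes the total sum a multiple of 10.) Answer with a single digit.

6

Partial digits right→left: 7 1 9 0 0 7 7 6 8 6 6 0 7
Double every second digit counting from the check-digit position (so the 1st, 3rd, 5th, ... of the partial from the right).
  doubled (with −9 where >9): 5 9 0 5 7 3 5 → sum 34
  kept as-is: 1 0 7 6 6 0 → sum 20
Total = 34 + 20 = 54.
Check digit = (10 − (54 mod 10)) mod 10 = 6.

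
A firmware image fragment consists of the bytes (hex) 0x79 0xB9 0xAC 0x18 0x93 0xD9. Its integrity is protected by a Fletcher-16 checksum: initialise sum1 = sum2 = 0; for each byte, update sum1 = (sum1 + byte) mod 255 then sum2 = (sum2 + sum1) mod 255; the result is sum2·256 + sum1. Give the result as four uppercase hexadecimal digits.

7565

Running sums (mod 255):
  after byte 0 (0x79): sum1=121, sum2=121
  after byte 1 (0xB9): sum1=51, sum2=172
  after byte 2 (0xAC): sum1=223, sum2=140
  after byte 3 (0x18): sum1=247, sum2=132
  after byte 4 (0x93): sum1=139, sum2=16
  after byte 5 (0xD9): sum1=101, sum2=117
Checksum = sum2·256 + sum1 = 117·256 + 101 = 30053 = 0x7565.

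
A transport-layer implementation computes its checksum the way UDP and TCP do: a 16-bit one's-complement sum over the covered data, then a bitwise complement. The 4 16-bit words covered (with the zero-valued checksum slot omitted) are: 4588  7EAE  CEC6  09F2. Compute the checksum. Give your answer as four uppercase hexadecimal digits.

6310

One's-complement addition (fold any carry out of bit 15 back into bit 0):
  0x4588 + 0x7EAE = 0x0C436
  0xC436 + 0xCEC6 = 0x192FC → wrap carry → 0x92FD
  0x92FD + 0x09F2 = 0x09CEF
One's-complement sum = 0x9CEF.
Checksum = ~0x9CEF & 0xFFFF = 0x6310.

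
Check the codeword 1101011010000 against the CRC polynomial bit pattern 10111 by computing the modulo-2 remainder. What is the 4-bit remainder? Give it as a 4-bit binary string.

0000

Modulo-2 division of 1101011010000 by 10111:
  pos 0: 11010 XOR 10111 = 01101
  pos 1: 11011 XOR 10111 = 01100
  pos 2: 11001 XOR 10111 = 01110
  pos 3: 11100 XOR 10111 = 01011
  pos 4: 10111 XOR 10111 = 00000
Remainder = 0000 (zero — the frame passes the CRC check).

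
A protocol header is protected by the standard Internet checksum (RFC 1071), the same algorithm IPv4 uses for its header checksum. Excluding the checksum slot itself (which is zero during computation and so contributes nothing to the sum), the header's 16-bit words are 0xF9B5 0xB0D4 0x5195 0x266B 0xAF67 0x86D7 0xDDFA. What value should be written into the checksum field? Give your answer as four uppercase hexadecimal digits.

C93A

One's-complement addition (fold any carry out of bit 15 back into bit 0):
  0xF9B5 + 0xB0D4 = 0x1AA89 → wrap carry → 0xAA8A
  0xAA8A + 0x5195 = 0x0FC1F
  0xFC1F + 0x266B = 0x1228A → wrap carry → 0x228B
  0x228B + 0xAF67 = 0x0D1F2
  0xD1F2 + 0x86D7 = 0x158C9 → wrap carry → 0x58CA
  0x58CA + 0xDDFA = 0x136C4 → wrap carry → 0x36C5
One's-complement sum = 0x36C5.
Checksum = ~0x36C5 & 0xFFFF = 0xC93A.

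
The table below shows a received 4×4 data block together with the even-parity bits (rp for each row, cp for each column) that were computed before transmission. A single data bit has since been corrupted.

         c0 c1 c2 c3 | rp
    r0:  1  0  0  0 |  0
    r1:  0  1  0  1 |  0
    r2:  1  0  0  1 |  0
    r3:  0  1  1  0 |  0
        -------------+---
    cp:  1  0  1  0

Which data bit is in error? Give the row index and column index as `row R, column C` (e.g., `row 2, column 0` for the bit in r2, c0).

Recompute each row's even parity and compare to rp:
  r0: data parity 1, sent rp 0 → mismatch
  r1: data parity 0, sent rp 0 → ok
  r2: data parity 0, sent rp 0 → ok
  r3: data parity 0, sent rp 0 → ok
Recompute each column's even parity and compare to cp:
  c0: data parity 0, sent cp 1 → mismatch
  c1: data parity 0, sent cp 0 → ok
  c2: data parity 1, sent cp 1 → ok
  c3: data parity 0, sent cp 0 → ok
Exactly one row (r0) and one column (c0) fail → the flipped bit is at their intersection.

row 0, column 0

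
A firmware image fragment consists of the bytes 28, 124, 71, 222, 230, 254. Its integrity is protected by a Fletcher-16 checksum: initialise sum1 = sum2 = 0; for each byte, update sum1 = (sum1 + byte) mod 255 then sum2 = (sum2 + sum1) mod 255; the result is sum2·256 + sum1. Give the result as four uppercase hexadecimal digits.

Running sums (mod 255):
  after byte 0 (28): sum1=28, sum2=28
  after byte 1 (124): sum1=152, sum2=180
  after byte 2 (71): sum1=223, sum2=148
  after byte 3 (222): sum1=190, sum2=83
  after byte 4 (230): sum1=165, sum2=248
  after byte 5 (254): sum1=164, sum2=157
Checksum = sum2·256 + sum1 = 157·256 + 164 = 40356 = 0x9DA4.

9DA4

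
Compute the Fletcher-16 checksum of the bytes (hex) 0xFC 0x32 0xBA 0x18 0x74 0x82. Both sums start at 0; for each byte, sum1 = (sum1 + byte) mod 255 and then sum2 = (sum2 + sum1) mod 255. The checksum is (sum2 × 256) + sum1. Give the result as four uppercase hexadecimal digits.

Running sums (mod 255):
  after byte 0 (0xFC): sum1=252, sum2=252
  after byte 1 (0x32): sum1=47, sum2=44
  after byte 2 (0xBA): sum1=233, sum2=22
  after byte 3 (0x18): sum1=2, sum2=24
  after byte 4 (0x74): sum1=118, sum2=142
  after byte 5 (0x82): sum1=248, sum2=135
Checksum = sum2·256 + sum1 = 135·256 + 248 = 34808 = 0x87F8.

87F8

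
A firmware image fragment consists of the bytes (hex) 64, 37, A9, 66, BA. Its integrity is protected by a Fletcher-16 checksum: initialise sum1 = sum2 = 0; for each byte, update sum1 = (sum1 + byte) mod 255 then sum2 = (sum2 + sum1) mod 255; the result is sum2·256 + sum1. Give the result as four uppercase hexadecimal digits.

5766

Running sums (mod 255):
  after byte 0 (64): sum1=100, sum2=100
  after byte 1 (37): sum1=155, sum2=0
  after byte 2 (A9): sum1=69, sum2=69
  after byte 3 (66): sum1=171, sum2=240
  after byte 4 (BA): sum1=102, sum2=87
Checksum = sum2·256 + sum1 = 87·256 + 102 = 22374 = 0x5766.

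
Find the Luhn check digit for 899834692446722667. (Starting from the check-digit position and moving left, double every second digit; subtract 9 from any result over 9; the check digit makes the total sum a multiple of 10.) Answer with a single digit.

Partial digits right→left: 7 6 6 2 2 7 6 4 4 2 9 6 4 3 8 9 9 8
Double every second digit counting from the check-digit position (so the 1st, 3rd, 5th, ... of the partial from the right).
  doubled (with −9 where >9): 5 3 4 3 8 9 8 7 9 → sum 56
  kept as-is: 6 2 7 4 2 6 3 9 8 → sum 47
Total = 56 + 47 = 103.
Check digit = (10 − (103 mod 10)) mod 10 = 7.

7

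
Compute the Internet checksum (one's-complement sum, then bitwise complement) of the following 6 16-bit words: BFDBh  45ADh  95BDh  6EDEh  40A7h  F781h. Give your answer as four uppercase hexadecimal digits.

BDB1

One's-complement addition (fold any carry out of bit 15 back into bit 0):
  0xBFDB + 0x45AD = 0x10588 → wrap carry → 0x0589
  0x0589 + 0x95BD = 0x09B46
  0x9B46 + 0x6EDE = 0x10A24 → wrap carry → 0x0A25
  0x0A25 + 0x40A7 = 0x04ACC
  0x4ACC + 0xF781 = 0x1424D → wrap carry → 0x424E
One's-complement sum = 0x424E.
Checksum = ~0x424E & 0xFFFF = 0xBDB1.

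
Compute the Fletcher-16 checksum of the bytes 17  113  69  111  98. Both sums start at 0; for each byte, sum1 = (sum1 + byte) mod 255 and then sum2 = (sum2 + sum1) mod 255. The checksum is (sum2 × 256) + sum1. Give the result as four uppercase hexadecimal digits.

2C99

Running sums (mod 255):
  after byte 0 (17): sum1=17, sum2=17
  after byte 1 (113): sum1=130, sum2=147
  after byte 2 (69): sum1=199, sum2=91
  after byte 3 (111): sum1=55, sum2=146
  after byte 4 (98): sum1=153, sum2=44
Checksum = sum2·256 + sum1 = 44·256 + 153 = 11417 = 0x2C99.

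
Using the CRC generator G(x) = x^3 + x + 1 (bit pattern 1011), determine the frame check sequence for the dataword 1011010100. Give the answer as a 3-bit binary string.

110

Append 3 zeros: 1011010100000. Divide by 1011 (XOR where the leading bit is 1):
  pos 0: 1011 XOR 1011 = 0000
  pos 5: 1010 XOR 1011 = 0001
  pos 8: 1000 XOR 1011 = 0011
Remainder (last 3 bits) = 110. This is the CRC / FCS.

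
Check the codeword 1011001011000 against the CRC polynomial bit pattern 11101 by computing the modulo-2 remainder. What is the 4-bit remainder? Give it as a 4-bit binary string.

0000

Modulo-2 division of 1011001011000 by 11101:
  pos 0: 10110 XOR 11101 = 01011
  pos 1: 10110 XOR 11101 = 01011
  pos 2: 10111 XOR 11101 = 01010
  pos 3: 10100 XOR 11101 = 01001
  pos 4: 10011 XOR 11101 = 01110
  pos 5: 11101 XOR 11101 = 00000
Remainder = 0000 (zero — the frame passes the CRC check).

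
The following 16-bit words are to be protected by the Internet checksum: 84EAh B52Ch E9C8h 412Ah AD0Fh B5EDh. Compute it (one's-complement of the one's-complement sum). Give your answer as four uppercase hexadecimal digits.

37F8

One's-complement addition (fold any carry out of bit 15 back into bit 0):
  0x84EA + 0xB52C = 0x13A16 → wrap carry → 0x3A17
  0x3A17 + 0xE9C8 = 0x123DF → wrap carry → 0x23E0
  0x23E0 + 0x412A = 0x0650A
  0x650A + 0xAD0F = 0x11219 → wrap carry → 0x121A
  0x121A + 0xB5ED = 0x0C807
One's-complement sum = 0xC807.
Checksum = ~0xC807 & 0xFFFF = 0x37F8.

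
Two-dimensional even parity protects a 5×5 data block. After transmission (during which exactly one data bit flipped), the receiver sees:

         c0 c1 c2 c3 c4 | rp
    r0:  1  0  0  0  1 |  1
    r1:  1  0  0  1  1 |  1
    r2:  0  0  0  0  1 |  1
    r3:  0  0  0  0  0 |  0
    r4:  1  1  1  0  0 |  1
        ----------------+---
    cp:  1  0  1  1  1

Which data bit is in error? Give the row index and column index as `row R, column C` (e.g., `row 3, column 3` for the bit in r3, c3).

Recompute each row's even parity and compare to rp:
  r0: data parity 0, sent rp 1 → mismatch
  r1: data parity 1, sent rp 1 → ok
  r2: data parity 1, sent rp 1 → ok
  r3: data parity 0, sent rp 0 → ok
  r4: data parity 1, sent rp 1 → ok
Recompute each column's even parity and compare to cp:
  c0: data parity 1, sent cp 1 → ok
  c1: data parity 1, sent cp 0 → mismatch
  c2: data parity 1, sent cp 1 → ok
  c3: data parity 1, sent cp 1 → ok
  c4: data parity 1, sent cp 1 → ok
Exactly one row (r0) and one column (c1) fail → the flipped bit is at their intersection.

row 0, column 1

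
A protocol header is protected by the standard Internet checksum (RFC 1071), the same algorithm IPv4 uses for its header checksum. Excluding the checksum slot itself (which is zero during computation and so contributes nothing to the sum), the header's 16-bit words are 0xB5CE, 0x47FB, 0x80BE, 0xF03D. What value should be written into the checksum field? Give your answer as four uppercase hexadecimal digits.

9139

One's-complement addition (fold any carry out of bit 15 back into bit 0):
  0xB5CE + 0x47FB = 0x0FDC9
  0xFDC9 + 0x80BE = 0x17E87 → wrap carry → 0x7E88
  0x7E88 + 0xF03D = 0x16EC5 → wrap carry → 0x6EC6
One's-complement sum = 0x6EC6.
Checksum = ~0x6EC6 & 0xFFFF = 0x9139.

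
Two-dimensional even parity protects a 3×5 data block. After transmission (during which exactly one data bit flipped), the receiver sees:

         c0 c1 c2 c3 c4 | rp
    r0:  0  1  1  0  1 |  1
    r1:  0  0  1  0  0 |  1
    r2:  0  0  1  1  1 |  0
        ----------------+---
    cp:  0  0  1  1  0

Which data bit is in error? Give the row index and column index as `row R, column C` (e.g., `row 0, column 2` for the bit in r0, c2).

Recompute each row's even parity and compare to rp:
  r0: data parity 1, sent rp 1 → ok
  r1: data parity 1, sent rp 1 → ok
  r2: data parity 1, sent rp 0 → mismatch
Recompute each column's even parity and compare to cp:
  c0: data parity 0, sent cp 0 → ok
  c1: data parity 1, sent cp 0 → mismatch
  c2: data parity 1, sent cp 1 → ok
  c3: data parity 1, sent cp 1 → ok
  c4: data parity 0, sent cp 0 → ok
Exactly one row (r2) and one column (c1) fail → the flipped bit is at their intersection.

row 2, column 1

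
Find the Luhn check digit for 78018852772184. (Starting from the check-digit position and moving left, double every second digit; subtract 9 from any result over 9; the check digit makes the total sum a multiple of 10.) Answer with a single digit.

Partial digits right→left: 4 8 1 2 7 7 2 5 8 8 1 0 8 7
Double every second digit counting from the check-digit position (so the 1st, 3rd, 5th, ... of the partial from the right).
  doubled (with −9 where >9): 8 2 5 4 7 2 7 → sum 35
  kept as-is: 8 2 7 5 8 0 7 → sum 37
Total = 35 + 37 = 72.
Check digit = (10 − (72 mod 10)) mod 10 = 8.

8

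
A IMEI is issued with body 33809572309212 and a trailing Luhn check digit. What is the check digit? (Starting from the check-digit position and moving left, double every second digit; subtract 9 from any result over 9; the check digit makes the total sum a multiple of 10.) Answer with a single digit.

Partial digits right→left: 2 1 2 9 0 3 2 7 5 9 0 8 3 3
Double every second digit counting from the check-digit position (so the 1st, 3rd, 5th, ... of the partial from the right).
  doubled (with −9 where >9): 4 4 0 4 1 0 6 → sum 19
  kept as-is: 1 9 3 7 9 8 3 → sum 40
Total = 19 + 40 = 59.
Check digit = (10 − (59 mod 10)) mod 10 = 1.

1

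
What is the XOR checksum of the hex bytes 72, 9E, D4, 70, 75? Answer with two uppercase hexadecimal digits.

3D

XOR the bytes together:
  start with 0x72
  0x72 ⊕ 0x9E = 0xEC
  0xEC ⊕ 0xD4 = 0x38
  0x38 ⊕ 0x70 = 0x48
  0x48 ⊕ 0x75 = 0x3D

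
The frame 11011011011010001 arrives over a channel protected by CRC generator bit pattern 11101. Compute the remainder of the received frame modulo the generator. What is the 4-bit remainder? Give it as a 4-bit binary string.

0000

Modulo-2 division of 11011011011010001 by 11101:
  pos 0: 11011 XOR 11101 = 00110
  pos 2: 11001 XOR 11101 = 00100
  pos 4: 10010 XOR 11101 = 01111
  pos 5: 11111 XOR 11101 = 00010
  pos 8: 10101 XOR 11101 = 01000
  pos 9: 10000 XOR 11101 = 01101
  pos 10: 11010 XOR 11101 = 00111
  pos 12: 11101 XOR 11101 = 00000
Remainder = 0000 (zero — the frame passes the CRC check).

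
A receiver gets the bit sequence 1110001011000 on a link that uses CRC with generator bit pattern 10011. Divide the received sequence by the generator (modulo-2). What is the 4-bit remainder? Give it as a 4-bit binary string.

0001

Modulo-2 division of 1110001011000 by 10011:
  pos 0: 11100 XOR 10011 = 01111
  pos 1: 11110 XOR 10011 = 01101
  pos 2: 11011 XOR 10011 = 01000
  pos 3: 10000 XOR 10011 = 00011
  pos 6: 11110 XOR 10011 = 01101
  pos 7: 11010 XOR 10011 = 01001
  pos 8: 10010 XOR 10011 = 00001
Remainder = 0001 (nonzero — an error is detected).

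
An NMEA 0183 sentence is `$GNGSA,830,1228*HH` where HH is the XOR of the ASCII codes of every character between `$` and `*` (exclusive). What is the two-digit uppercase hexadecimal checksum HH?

XOR the ASCII codes of the payload characters:
  'G' = 0x47 → acc = 0x47
  'N' = 0x4E → acc = 0x09
  'G' = 0x47 → acc = 0x4E
  'S' = 0x53 → acc = 0x1D
  'A' = 0x41 → acc = 0x5C
  ',' = 0x2C → acc = 0x70
  '8' = 0x38 → acc = 0x48
  '3' = 0x33 → acc = 0x7B
  '0' = 0x30 → acc = 0x4B
  ',' = 0x2C → acc = 0x67
  '1' = 0x31 → acc = 0x56
  '2' = 0x32 → acc = 0x64
  '2' = 0x32 → acc = 0x56
  '8' = 0x38 → acc = 0x6E
Checksum = 0x6E.

6E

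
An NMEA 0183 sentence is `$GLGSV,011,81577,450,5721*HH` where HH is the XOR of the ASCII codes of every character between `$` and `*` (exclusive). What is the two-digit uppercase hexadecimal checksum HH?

XOR the ASCII codes of the payload characters:
  'G' = 0x47 → acc = 0x47
  'L' = 0x4C → acc = 0x0B
  'G' = 0x47 → acc = 0x4C
  'S' = 0x53 → acc = 0x1F
  'V' = 0x56 → acc = 0x49
  ',' = 0x2C → acc = 0x65
  '0' = 0x30 → acc = 0x55
  '1' = 0x31 → acc = 0x64
  '1' = 0x31 → acc = 0x55
  ',' = 0x2C → acc = 0x79
  '8' = 0x38 → acc = 0x41
  '1' = 0x31 → acc = 0x70
  '5' = 0x35 → acc = 0x45
  '7' = 0x37 → acc = 0x72
  '7' = 0x37 → acc = 0x45
  ',' = 0x2C → acc = 0x69
  '4' = 0x34 → acc = 0x5D
  '5' = 0x35 → acc = 0x68
  '0' = 0x30 → acc = 0x58
  ',' = 0x2C → acc = 0x74
  '5' = 0x35 → acc = 0x41
  '7' = 0x37 → acc = 0x76
  '2' = 0x32 → acc = 0x44
  '1' = 0x31 → acc = 0x75
Checksum = 0x75.

75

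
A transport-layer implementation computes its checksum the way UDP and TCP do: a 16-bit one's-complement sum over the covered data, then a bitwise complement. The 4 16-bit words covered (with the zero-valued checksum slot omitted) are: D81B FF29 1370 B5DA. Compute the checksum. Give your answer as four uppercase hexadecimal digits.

One's-complement addition (fold any carry out of bit 15 back into bit 0):
  0xD81B + 0xFF29 = 0x1D744 → wrap carry → 0xD745
  0xD745 + 0x1370 = 0x0EAB5
  0xEAB5 + 0xB5DA = 0x1A08F → wrap carry → 0xA090
One's-complement sum = 0xA090.
Checksum = ~0xA090 & 0xFFFF = 0x5F6F.

5F6F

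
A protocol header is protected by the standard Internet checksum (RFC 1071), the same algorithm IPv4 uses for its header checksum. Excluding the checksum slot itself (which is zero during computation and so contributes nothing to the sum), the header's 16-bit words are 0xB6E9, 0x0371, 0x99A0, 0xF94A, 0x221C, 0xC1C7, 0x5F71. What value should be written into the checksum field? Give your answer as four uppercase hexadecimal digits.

One's-complement addition (fold any carry out of bit 15 back into bit 0):
  0xB6E9 + 0x0371 = 0x0BA5A
  0xBA5A + 0x99A0 = 0x153FA → wrap carry → 0x53FB
  0x53FB + 0xF94A = 0x14D45 → wrap carry → 0x4D46
  0x4D46 + 0x221C = 0x06F62
  0x6F62 + 0xC1C7 = 0x13129 → wrap carry → 0x312A
  0x312A + 0x5F71 = 0x0909B
One's-complement sum = 0x909B.
Checksum = ~0x909B & 0xFFFF = 0x6F64.

6F64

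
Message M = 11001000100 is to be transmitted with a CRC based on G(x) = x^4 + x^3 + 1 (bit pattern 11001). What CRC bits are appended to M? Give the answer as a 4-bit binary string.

1111

Append 4 zeros: 110010001000000. Divide by 11001 (XOR where the leading bit is 1):
  pos 0: 11001 XOR 11001 = 00000
  pos 8: 10000 XOR 11001 = 01001
  pos 9: 10010 XOR 11001 = 01011
  pos 10: 10110 XOR 11001 = 01111
Remainder (last 4 bits) = 1111. This is the CRC / FCS.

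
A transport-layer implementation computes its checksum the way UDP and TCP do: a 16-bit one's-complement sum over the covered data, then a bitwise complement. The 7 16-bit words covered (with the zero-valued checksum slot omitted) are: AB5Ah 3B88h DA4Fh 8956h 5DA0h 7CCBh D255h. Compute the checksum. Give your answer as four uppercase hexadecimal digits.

One's-complement addition (fold any carry out of bit 15 back into bit 0):
  0xAB5A + 0x3B88 = 0x0E6E2
  0xE6E2 + 0xDA4F = 0x1C131 → wrap carry → 0xC132
  0xC132 + 0x8956 = 0x14A88 → wrap carry → 0x4A89
  0x4A89 + 0x5DA0 = 0x0A829
  0xA829 + 0x7CCB = 0x124F4 → wrap carry → 0x24F5
  0x24F5 + 0xD255 = 0x0F74A
One's-complement sum = 0xF74A.
Checksum = ~0xF74A & 0xFFFF = 0x08B5.

08B5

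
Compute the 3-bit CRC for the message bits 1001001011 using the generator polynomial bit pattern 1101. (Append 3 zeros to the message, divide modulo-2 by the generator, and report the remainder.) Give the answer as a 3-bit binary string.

Append 3 zeros: 1001001011000. Divide by 1101 (XOR where the leading bit is 1):
  pos 0: 1001 XOR 1101 = 0100
  pos 1: 1000 XOR 1101 = 0101
  pos 2: 1010 XOR 1101 = 0111
  pos 3: 1111 XOR 1101 = 0010
  pos 5: 1001 XOR 1101 = 0100
  pos 6: 1001 XOR 1101 = 0100
  pos 7: 1000 XOR 1101 = 0101
  pos 8: 1010 XOR 1101 = 0111
  pos 9: 1110 XOR 1101 = 0011
Remainder (last 3 bits) = 011. This is the CRC / FCS.

011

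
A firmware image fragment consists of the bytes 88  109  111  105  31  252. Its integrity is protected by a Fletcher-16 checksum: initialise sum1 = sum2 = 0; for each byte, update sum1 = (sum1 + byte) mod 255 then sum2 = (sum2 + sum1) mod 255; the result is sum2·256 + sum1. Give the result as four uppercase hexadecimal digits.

6ABA

Running sums (mod 255):
  after byte 0 (88): sum1=88, sum2=88
  after byte 1 (109): sum1=197, sum2=30
  after byte 2 (111): sum1=53, sum2=83
  after byte 3 (105): sum1=158, sum2=241
  after byte 4 (31): sum1=189, sum2=175
  after byte 5 (252): sum1=186, sum2=106
Checksum = sum2·256 + sum1 = 106·256 + 186 = 27322 = 0x6ABA.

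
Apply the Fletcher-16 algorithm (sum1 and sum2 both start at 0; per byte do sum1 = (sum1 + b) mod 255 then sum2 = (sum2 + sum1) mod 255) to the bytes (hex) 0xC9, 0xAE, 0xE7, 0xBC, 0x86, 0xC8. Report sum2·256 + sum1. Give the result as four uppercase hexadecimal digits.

Running sums (mod 255):
  after byte 0 (0xC9): sum1=201, sum2=201
  after byte 1 (0xAE): sum1=120, sum2=66
  after byte 2 (0xE7): sum1=96, sum2=162
  after byte 3 (0xBC): sum1=29, sum2=191
  after byte 4 (0x86): sum1=163, sum2=99
  after byte 5 (0xC8): sum1=108, sum2=207
Checksum = sum2·256 + sum1 = 207·256 + 108 = 53100 = 0xCF6C.

CF6C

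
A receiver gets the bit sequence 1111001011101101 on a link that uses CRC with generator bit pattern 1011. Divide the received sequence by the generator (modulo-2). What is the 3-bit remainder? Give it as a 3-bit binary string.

000

Modulo-2 division of 1111001011101101 by 1011:
  pos 0: 1111 XOR 1011 = 0100
  pos 1: 1000 XOR 1011 = 0011
  pos 3: 1101 XOR 1011 = 0110
  pos 4: 1100 XOR 1011 = 0111
  pos 5: 1111 XOR 1011 = 0100
  pos 6: 1001 XOR 1011 = 0010
  pos 8: 1010 XOR 1011 = 0001
  pos 11: 1110 XOR 1011 = 0101
  pos 12: 1011 XOR 1011 = 0000
Remainder = 000 (zero — the frame passes the CRC check).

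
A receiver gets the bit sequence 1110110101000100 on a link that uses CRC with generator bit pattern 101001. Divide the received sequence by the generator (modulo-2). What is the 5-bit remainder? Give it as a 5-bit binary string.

Modulo-2 division of 1110110101000100 by 101001:
  pos 0: 111011 XOR 101001 = 010010
  pos 1: 100100 XOR 101001 = 001101
  pos 3: 110110 XOR 101001 = 011111
  pos 4: 111111 XOR 101001 = 010110
  pos 5: 101100 XOR 101001 = 000101
  pos 8: 101001 XOR 101001 = 000000
Remainder = 00000 (zero — the frame passes the CRC check).

00000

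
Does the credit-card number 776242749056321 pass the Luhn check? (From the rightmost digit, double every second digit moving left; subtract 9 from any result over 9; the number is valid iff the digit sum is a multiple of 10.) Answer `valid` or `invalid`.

valid

From the right, keep odd positions and double even positions (subtract 9 from any doubled value over 9):
  doubled (positions 2,4,...): 4 3 0 8 4 4 5 → sum 28
  kept (positions 1,3,...): 1 3 5 9 7 4 6 7 → sum 42
Total = 70.
70 mod 10 = 0, so the number is valid.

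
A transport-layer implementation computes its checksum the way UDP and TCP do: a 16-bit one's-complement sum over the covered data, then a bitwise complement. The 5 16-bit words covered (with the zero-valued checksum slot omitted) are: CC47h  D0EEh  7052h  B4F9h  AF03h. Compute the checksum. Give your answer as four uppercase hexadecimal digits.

One's-complement addition (fold any carry out of bit 15 back into bit 0):
  0xCC47 + 0xD0EE = 0x19D35 → wrap carry → 0x9D36
  0x9D36 + 0x7052 = 0x10D88 → wrap carry → 0x0D89
  0x0D89 + 0xB4F9 = 0x0C282
  0xC282 + 0xAF03 = 0x17185 → wrap carry → 0x7186
One's-complement sum = 0x7186.
Checksum = ~0x7186 & 0xFFFF = 0x8E79.

8E79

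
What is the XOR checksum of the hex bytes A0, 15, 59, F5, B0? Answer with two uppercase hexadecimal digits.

XOR the bytes together:
  start with 0xA0
  0xA0 ⊕ 0x15 = 0xB5
  0xB5 ⊕ 0x59 = 0xEC
  0xEC ⊕ 0xF5 = 0x19
  0x19 ⊕ 0xB0 = 0xA9

A9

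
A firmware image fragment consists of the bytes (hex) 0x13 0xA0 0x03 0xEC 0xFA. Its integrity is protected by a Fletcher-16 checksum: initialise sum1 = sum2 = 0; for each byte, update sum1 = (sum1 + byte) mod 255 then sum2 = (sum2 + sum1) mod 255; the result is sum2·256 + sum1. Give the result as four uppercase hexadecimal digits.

BF9E

Running sums (mod 255):
  after byte 0 (0x13): sum1=19, sum2=19
  after byte 1 (0xA0): sum1=179, sum2=198
  after byte 2 (0x03): sum1=182, sum2=125
  after byte 3 (0xEC): sum1=163, sum2=33
  after byte 4 (0xFA): sum1=158, sum2=191
Checksum = sum2·256 + sum1 = 191·256 + 158 = 49054 = 0xBF9E.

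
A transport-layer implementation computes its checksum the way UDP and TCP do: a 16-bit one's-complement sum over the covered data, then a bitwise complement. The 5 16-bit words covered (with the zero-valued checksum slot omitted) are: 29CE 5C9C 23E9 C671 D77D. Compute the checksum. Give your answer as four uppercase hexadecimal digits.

B7BC

One's-complement addition (fold any carry out of bit 15 back into bit 0):
  0x29CE + 0x5C9C = 0x0866A
  0x866A + 0x23E9 = 0x0AA53
  0xAA53 + 0xC671 = 0x170C4 → wrap carry → 0x70C5
  0x70C5 + 0xD77D = 0x14842 → wrap carry → 0x4843
One's-complement sum = 0x4843.
Checksum = ~0x4843 & 0xFFFF = 0xB7BC.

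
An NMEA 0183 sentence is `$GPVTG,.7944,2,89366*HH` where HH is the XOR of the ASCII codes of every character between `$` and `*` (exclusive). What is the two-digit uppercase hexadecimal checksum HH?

5E

XOR the ASCII codes of the payload characters:
  'G' = 0x47 → acc = 0x47
  'P' = 0x50 → acc = 0x17
  'V' = 0x56 → acc = 0x41
  'T' = 0x54 → acc = 0x15
  'G' = 0x47 → acc = 0x52
  ',' = 0x2C → acc = 0x7E
  '.' = 0x2E → acc = 0x50
  '7' = 0x37 → acc = 0x67
  '9' = 0x39 → acc = 0x5E
  '4' = 0x34 → acc = 0x6A
  '4' = 0x34 → acc = 0x5E
  ',' = 0x2C → acc = 0x72
  '2' = 0x32 → acc = 0x40
  ',' = 0x2C → acc = 0x6C
  '8' = 0x38 → acc = 0x54
  '9' = 0x39 → acc = 0x6D
  '3' = 0x33 → acc = 0x5E
  '6' = 0x36 → acc = 0x68
  '6' = 0x36 → acc = 0x5E
Checksum = 0x5E.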